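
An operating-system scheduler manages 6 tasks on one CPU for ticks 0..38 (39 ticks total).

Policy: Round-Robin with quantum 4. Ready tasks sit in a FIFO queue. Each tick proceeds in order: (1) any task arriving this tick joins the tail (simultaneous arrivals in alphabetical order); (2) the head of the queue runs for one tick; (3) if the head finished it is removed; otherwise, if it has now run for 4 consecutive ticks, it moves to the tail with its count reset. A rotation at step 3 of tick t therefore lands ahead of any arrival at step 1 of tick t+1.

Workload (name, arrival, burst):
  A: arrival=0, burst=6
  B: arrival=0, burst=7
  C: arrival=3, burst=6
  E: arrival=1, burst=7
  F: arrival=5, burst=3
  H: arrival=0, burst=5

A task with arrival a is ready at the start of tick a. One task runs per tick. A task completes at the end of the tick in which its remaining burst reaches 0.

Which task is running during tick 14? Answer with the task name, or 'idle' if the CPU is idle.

t=0: queue=[A,B,H] q_used=0 → run A
t=1: queue=[A,B,H,E] q_used=1 → run A
t=2: queue=[A,B,H,E] q_used=2 → run A
t=3: queue=[A,B,H,E,C] q_used=3 → run A
t=4: queue=[B,H,E,C,A] q_used=0 → run B
t=5: queue=[B,H,E,C,A,F] q_used=1 → run B
t=6: queue=[B,H,E,C,A,F] q_used=2 → run B
t=7: queue=[B,H,E,C,A,F] q_used=3 → run B
t=8: queue=[H,E,C,A,F,B] q_used=0 → run H
t=9: queue=[H,E,C,A,F,B] q_used=1 → run H
t=10: queue=[H,E,C,A,F,B] q_used=2 → run H
t=11: queue=[H,E,C,A,F,B] q_used=3 → run H
t=12: queue=[E,C,A,F,B,H] q_used=0 → run E
t=13: queue=[E,C,A,F,B,H] q_used=1 → run E
t=14: queue=[E,C,A,F,B,H] q_used=2 → run E
t=15: queue=[E,C,A,F,B,H] q_used=3 → run E
t=16: queue=[C,A,F,B,H,E] q_used=0 → run C
t=17: queue=[C,A,F,B,H,E] q_used=1 → run C
t=18: queue=[C,A,F,B,H,E] q_used=2 → run C
t=19: queue=[C,A,F,B,H,E] q_used=3 → run C
t=20: queue=[A,F,B,H,E,C] q_used=0 → run A
t=21: queue=[A,F,B,H,E,C] q_used=1 → run A
t=22: queue=[F,B,H,E,C] q_used=0 → run F
t=23: queue=[F,B,H,E,C] q_used=1 → run F
t=24: queue=[F,B,H,E,C] q_used=2 → run F
t=25: queue=[B,H,E,C] q_used=0 → run B
t=26: queue=[B,H,E,C] q_used=1 → run B
t=27: queue=[B,H,E,C] q_used=2 → run B
t=28: queue=[H,E,C] q_used=0 → run H
t=29: queue=[E,C] q_used=0 → run E
t=30: queue=[E,C] q_used=1 → run E
t=31: queue=[E,C] q_used=2 → run E
t=32: queue=[C] q_used=0 → run C
t=33: queue=[C] q_used=1 → run C
t=34: (idle)
t=35: (idle)
t=36: (idle)
t=37: (idle)
t=38: (idle)

running at tick 14 = E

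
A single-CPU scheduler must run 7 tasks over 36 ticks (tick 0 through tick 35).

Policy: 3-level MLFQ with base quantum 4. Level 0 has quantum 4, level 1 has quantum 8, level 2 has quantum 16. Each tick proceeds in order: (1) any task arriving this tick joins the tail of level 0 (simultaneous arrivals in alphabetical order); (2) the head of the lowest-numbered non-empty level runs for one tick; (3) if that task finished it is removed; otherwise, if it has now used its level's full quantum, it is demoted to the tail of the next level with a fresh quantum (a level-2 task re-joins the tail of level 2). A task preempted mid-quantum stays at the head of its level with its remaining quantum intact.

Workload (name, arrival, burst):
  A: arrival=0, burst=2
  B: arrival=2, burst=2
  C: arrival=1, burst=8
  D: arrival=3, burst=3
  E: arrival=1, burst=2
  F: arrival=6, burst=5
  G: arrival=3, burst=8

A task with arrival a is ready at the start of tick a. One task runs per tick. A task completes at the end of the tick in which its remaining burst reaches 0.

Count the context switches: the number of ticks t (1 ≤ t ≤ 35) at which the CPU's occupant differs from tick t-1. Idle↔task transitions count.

context switches = 10

t=0: L0/L1/L2 = A/-/- → run A
t=1: L0/L1/L2 = ACE/-/- → run A
t=2: L0/L1/L2 = CEB/-/- → run C
t=3: L0/L1/L2 = CEBDG/-/- → run C
t=4: L0/L1/L2 = CEBDG/-/- → run C
t=5: L0/L1/L2 = CEBDG/-/- → run C
t=6: L0/L1/L2 = EBDGF/C/- → run E
t=7: L0/L1/L2 = EBDGF/C/- → run E
t=8: L0/L1/L2 = BDGF/C/- → run B
t=9: L0/L1/L2 = BDGF/C/- → run B
t=10: L0/L1/L2 = DGF/C/- → run D
t=11: L0/L1/L2 = DGF/C/- → run D
t=12: L0/L1/L2 = DGF/C/- → run D
t=13: L0/L1/L2 = GF/C/- → run G
t=14: L0/L1/L2 = GF/C/- → run G
t=15: L0/L1/L2 = GF/C/- → run G
t=16: L0/L1/L2 = GF/C/- → run G
t=17: L0/L1/L2 = F/CG/- → run F
t=18: L0/L1/L2 = F/CG/- → run F
t=19: L0/L1/L2 = F/CG/- → run F
t=20: L0/L1/L2 = F/CG/- → run F
t=21: L0/L1/L2 = -/CGF/- → run C
t=22: L0/L1/L2 = -/CGF/- → run C
t=23: L0/L1/L2 = -/CGF/- → run C
t=24: L0/L1/L2 = -/CGF/- → run C
t=25: L0/L1/L2 = -/GF/- → run G
t=26: L0/L1/L2 = -/GF/- → run G
t=27: L0/L1/L2 = -/GF/- → run G
t=28: L0/L1/L2 = -/GF/- → run G
t=29: L0/L1/L2 = -/F/- → run F
t=30: (idle)
t=31: (idle)
t=32: (idle)
t=33: (idle)
t=34: (idle)
t=35: (idle)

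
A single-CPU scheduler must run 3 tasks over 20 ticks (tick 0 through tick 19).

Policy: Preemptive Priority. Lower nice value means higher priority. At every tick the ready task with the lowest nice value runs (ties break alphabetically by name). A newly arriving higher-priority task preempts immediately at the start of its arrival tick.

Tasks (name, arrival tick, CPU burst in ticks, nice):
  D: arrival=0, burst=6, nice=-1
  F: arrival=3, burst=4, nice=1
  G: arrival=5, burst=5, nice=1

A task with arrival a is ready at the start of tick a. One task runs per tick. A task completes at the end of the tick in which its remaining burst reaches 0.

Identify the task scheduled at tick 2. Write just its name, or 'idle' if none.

running at tick 2 = D

t=0: ready={D} → run D
t=1: ready={D} → run D
t=2: ready={D} → run D
t=3: ready={D,F} → run D
t=4: ready={D,F} → run D
t=5: ready={D,F,G} → run D
t=6: ready={F,G} → run F
t=7: ready={F,G} → run F
t=8: ready={F,G} → run F
t=9: ready={F,G} → run F
t=10: ready={G} → run G
t=11: ready={G} → run G
t=12: ready={G} → run G
t=13: ready={G} → run G
t=14: ready={G} → run G
t=15: (idle)
t=16: (idle)
t=17: (idle)
t=18: (idle)
t=19: (idle)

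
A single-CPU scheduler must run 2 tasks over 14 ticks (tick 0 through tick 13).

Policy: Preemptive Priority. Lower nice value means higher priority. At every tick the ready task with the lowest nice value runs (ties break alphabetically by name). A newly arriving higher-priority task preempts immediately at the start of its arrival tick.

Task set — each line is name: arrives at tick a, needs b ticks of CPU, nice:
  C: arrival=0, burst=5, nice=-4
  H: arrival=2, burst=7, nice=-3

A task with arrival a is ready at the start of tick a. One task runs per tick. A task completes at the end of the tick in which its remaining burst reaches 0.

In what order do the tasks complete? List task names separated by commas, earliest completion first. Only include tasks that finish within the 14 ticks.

completion order = C, H

t=0: ready={C} → run C
t=1: ready={C} → run C
t=2: ready={C,H} → run C
t=3: ready={C,H} → run C
t=4: ready={C,H} → run C
t=5: ready={H} → run H
t=6: ready={H} → run H
t=7: ready={H} → run H
t=8: ready={H} → run H
t=9: ready={H} → run H
t=10: ready={H} → run H
t=11: ready={H} → run H
t=12: (idle)
t=13: (idle)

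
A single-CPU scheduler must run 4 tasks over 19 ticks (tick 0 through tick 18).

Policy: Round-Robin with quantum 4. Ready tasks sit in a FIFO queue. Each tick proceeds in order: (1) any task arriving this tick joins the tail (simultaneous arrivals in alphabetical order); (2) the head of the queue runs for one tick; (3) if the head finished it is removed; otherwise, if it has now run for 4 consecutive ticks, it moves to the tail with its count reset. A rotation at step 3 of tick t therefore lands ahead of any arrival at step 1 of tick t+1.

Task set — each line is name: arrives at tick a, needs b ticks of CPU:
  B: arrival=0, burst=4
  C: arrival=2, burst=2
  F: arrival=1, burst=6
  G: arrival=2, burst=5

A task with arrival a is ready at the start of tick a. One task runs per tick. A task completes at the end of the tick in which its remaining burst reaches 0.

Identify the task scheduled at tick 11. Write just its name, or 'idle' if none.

t=0: queue=[B] q_used=0 → run B
t=1: queue=[B,F] q_used=1 → run B
t=2: queue=[B,F,C,G] q_used=2 → run B
t=3: queue=[B,F,C,G] q_used=3 → run B
t=4: queue=[F,C,G] q_used=0 → run F
t=5: queue=[F,C,G] q_used=1 → run F
t=6: queue=[F,C,G] q_used=2 → run F
t=7: queue=[F,C,G] q_used=3 → run F
t=8: queue=[C,G,F] q_used=0 → run C
t=9: queue=[C,G,F] q_used=1 → run C
t=10: queue=[G,F] q_used=0 → run G
t=11: queue=[G,F] q_used=1 → run G
t=12: queue=[G,F] q_used=2 → run G
t=13: queue=[G,F] q_used=3 → run G
t=14: queue=[F,G] q_used=0 → run F
t=15: queue=[F,G] q_used=1 → run F
t=16: queue=[G] q_used=0 → run G
t=17: (idle)
t=18: (idle)

running at tick 11 = G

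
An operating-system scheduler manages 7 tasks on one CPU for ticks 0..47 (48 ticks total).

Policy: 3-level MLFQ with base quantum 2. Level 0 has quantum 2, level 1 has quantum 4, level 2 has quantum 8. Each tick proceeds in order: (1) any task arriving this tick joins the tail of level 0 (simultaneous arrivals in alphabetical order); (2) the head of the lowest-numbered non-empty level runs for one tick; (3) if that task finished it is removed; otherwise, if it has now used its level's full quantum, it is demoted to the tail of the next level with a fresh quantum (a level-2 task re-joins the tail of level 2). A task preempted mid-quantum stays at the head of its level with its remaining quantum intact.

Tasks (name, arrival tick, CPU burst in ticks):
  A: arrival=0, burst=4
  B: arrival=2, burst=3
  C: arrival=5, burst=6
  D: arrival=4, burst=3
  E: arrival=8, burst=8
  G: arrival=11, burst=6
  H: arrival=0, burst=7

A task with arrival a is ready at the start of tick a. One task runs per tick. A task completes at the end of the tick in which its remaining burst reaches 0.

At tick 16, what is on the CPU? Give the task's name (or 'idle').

running at tick 16 = H

t=0: L0/L1/L2 = AH/-/- → run A
t=1: L0/L1/L2 = AH/-/- → run A
t=2: L0/L1/L2 = HB/A/- → run H
t=3: L0/L1/L2 = HB/A/- → run H
t=4: L0/L1/L2 = BD/AH/- → run B
t=5: L0/L1/L2 = BDC/AH/- → run B
t=6: L0/L1/L2 = DC/AHB/- → run D
t=7: L0/L1/L2 = DC/AHB/- → run D
t=8: L0/L1/L2 = CE/AHBD/- → run C
t=9: L0/L1/L2 = CE/AHBD/- → run C
t=10: L0/L1/L2 = E/AHBDC/- → run E
t=11: L0/L1/L2 = EG/AHBDC/- → run E
t=12: L0/L1/L2 = G/AHBDCE/- → run G
t=13: L0/L1/L2 = G/AHBDCE/- → run G
t=14: L0/L1/L2 = -/AHBDCEG/- → run A
t=15: L0/L1/L2 = -/AHBDCEG/- → run A
t=16: L0/L1/L2 = -/HBDCEG/- → run H
t=17: L0/L1/L2 = -/HBDCEG/- → run H
t=18: L0/L1/L2 = -/HBDCEG/- → run H
t=19: L0/L1/L2 = -/HBDCEG/- → run H
t=20: L0/L1/L2 = -/BDCEG/H → run B
t=21: L0/L1/L2 = -/DCEG/H → run D
t=22: L0/L1/L2 = -/CEG/H → run C
t=23: L0/L1/L2 = -/CEG/H → run C
t=24: L0/L1/L2 = -/CEG/H → run C
t=25: L0/L1/L2 = -/CEG/H → run C
t=26: L0/L1/L2 = -/EG/H → run E
t=27: L0/L1/L2 = -/EG/H → run E
t=28: L0/L1/L2 = -/EG/H → run E
t=29: L0/L1/L2 = -/EG/H → run E
t=30: L0/L1/L2 = -/G/HE → run G
t=31: L0/L1/L2 = -/G/HE → run G
t=32: L0/L1/L2 = -/G/HE → run G
t=33: L0/L1/L2 = -/G/HE → run G
t=34: L0/L1/L2 = -/-/HE → run H
t=35: L0/L1/L2 = -/-/E → run E
t=36: L0/L1/L2 = -/-/E → run E
t=37: (idle)
t=38: (idle)
t=39: (idle)
t=40: (idle)
t=41: (idle)
t=42: (idle)
t=43: (idle)
t=44: (idle)
t=45: (idle)
t=46: (idle)
t=47: (idle)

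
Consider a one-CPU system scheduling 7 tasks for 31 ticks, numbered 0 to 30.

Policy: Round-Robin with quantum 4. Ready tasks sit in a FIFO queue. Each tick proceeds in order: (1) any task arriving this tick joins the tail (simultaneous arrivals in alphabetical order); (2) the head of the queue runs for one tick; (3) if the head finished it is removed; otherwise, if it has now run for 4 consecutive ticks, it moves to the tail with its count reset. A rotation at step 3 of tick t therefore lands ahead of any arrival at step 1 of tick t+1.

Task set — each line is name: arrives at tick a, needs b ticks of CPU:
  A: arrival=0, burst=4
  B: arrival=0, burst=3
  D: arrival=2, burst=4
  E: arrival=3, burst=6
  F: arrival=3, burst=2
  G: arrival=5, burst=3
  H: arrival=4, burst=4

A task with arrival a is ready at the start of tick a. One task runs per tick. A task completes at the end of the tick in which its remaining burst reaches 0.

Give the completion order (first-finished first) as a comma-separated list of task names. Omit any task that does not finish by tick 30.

t=0: queue=[A,B] q_used=0 → run A
t=1: queue=[A,B] q_used=1 → run A
t=2: queue=[A,B,D] q_used=2 → run A
t=3: queue=[A,B,D,E,F] q_used=3 → run A
t=4: queue=[B,D,E,F,H] q_used=0 → run B
t=5: queue=[B,D,E,F,H,G] q_used=1 → run B
t=6: queue=[B,D,E,F,H,G] q_used=2 → run B
t=7: queue=[D,E,F,H,G] q_used=0 → run D
t=8: queue=[D,E,F,H,G] q_used=1 → run D
t=9: queue=[D,E,F,H,G] q_used=2 → run D
t=10: queue=[D,E,F,H,G] q_used=3 → run D
t=11: queue=[E,F,H,G] q_used=0 → run E
t=12: queue=[E,F,H,G] q_used=1 → run E
t=13: queue=[E,F,H,G] q_used=2 → run E
t=14: queue=[E,F,H,G] q_used=3 → run E
t=15: queue=[F,H,G,E] q_used=0 → run F
t=16: queue=[F,H,G,E] q_used=1 → run F
t=17: queue=[H,G,E] q_used=0 → run H
t=18: queue=[H,G,E] q_used=1 → run H
t=19: queue=[H,G,E] q_used=2 → run H
t=20: queue=[H,G,E] q_used=3 → run H
t=21: queue=[G,E] q_used=0 → run G
t=22: queue=[G,E] q_used=1 → run G
t=23: queue=[G,E] q_used=2 → run G
t=24: queue=[E] q_used=0 → run E
t=25: queue=[E] q_used=1 → run E
t=26: (idle)
t=27: (idle)
t=28: (idle)
t=29: (idle)
t=30: (idle)

completion order = A, B, D, F, H, G, E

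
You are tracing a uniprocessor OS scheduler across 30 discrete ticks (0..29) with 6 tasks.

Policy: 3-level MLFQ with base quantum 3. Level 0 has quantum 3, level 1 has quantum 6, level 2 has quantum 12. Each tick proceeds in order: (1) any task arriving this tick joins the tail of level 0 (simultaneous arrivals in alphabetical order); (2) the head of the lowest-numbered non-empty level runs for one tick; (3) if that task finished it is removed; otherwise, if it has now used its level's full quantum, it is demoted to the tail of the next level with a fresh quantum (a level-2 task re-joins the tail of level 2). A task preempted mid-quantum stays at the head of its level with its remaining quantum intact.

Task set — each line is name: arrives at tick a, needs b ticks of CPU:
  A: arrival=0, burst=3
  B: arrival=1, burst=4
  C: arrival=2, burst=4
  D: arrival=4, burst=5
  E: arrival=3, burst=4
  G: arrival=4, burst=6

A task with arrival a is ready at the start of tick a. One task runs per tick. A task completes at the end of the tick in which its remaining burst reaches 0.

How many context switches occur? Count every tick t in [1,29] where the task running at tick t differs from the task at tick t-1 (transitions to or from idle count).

t=0: L0/L1/L2 = A/-/- → run A
t=1: L0/L1/L2 = AB/-/- → run A
t=2: L0/L1/L2 = ABC/-/- → run A
t=3: L0/L1/L2 = BCE/-/- → run B
t=4: L0/L1/L2 = BCEDG/-/- → run B
t=5: L0/L1/L2 = BCEDG/-/- → run B
t=6: L0/L1/L2 = CEDG/B/- → run C
t=7: L0/L1/L2 = CEDG/B/- → run C
t=8: L0/L1/L2 = CEDG/B/- → run C
t=9: L0/L1/L2 = EDG/BC/- → run E
t=10: L0/L1/L2 = EDG/BC/- → run E
t=11: L0/L1/L2 = EDG/BC/- → run E
t=12: L0/L1/L2 = DG/BCE/- → run D
t=13: L0/L1/L2 = DG/BCE/- → run D
t=14: L0/L1/L2 = DG/BCE/- → run D
t=15: L0/L1/L2 = G/BCED/- → run G
t=16: L0/L1/L2 = G/BCED/- → run G
t=17: L0/L1/L2 = G/BCED/- → run G
t=18: L0/L1/L2 = -/BCEDG/- → run B
t=19: L0/L1/L2 = -/CEDG/- → run C
t=20: L0/L1/L2 = -/EDG/- → run E
t=21: L0/L1/L2 = -/DG/- → run D
t=22: L0/L1/L2 = -/DG/- → run D
t=23: L0/L1/L2 = -/G/- → run G
t=24: L0/L1/L2 = -/G/- → run G
t=25: L0/L1/L2 = -/G/- → run G
t=26: (idle)
t=27: (idle)
t=28: (idle)
t=29: (idle)

context switches = 11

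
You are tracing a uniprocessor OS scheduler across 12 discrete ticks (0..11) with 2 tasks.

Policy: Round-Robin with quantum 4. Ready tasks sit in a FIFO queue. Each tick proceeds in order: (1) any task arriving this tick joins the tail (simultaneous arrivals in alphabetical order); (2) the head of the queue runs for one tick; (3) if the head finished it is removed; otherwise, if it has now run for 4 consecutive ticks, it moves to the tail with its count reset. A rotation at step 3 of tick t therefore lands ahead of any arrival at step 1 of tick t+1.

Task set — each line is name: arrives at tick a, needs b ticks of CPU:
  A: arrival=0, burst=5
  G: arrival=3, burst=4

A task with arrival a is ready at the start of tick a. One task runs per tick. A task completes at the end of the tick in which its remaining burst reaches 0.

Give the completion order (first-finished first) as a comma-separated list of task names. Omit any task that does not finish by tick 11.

t=0: queue=[A] q_used=0 → run A
t=1: queue=[A] q_used=1 → run A
t=2: queue=[A] q_used=2 → run A
t=3: queue=[A,G] q_used=3 → run A
t=4: queue=[G,A] q_used=0 → run G
t=5: queue=[G,A] q_used=1 → run G
t=6: queue=[G,A] q_used=2 → run G
t=7: queue=[G,A] q_used=3 → run G
t=8: queue=[A] q_used=0 → run A
t=9: (idle)
t=10: (idle)
t=11: (idle)

completion order = G, A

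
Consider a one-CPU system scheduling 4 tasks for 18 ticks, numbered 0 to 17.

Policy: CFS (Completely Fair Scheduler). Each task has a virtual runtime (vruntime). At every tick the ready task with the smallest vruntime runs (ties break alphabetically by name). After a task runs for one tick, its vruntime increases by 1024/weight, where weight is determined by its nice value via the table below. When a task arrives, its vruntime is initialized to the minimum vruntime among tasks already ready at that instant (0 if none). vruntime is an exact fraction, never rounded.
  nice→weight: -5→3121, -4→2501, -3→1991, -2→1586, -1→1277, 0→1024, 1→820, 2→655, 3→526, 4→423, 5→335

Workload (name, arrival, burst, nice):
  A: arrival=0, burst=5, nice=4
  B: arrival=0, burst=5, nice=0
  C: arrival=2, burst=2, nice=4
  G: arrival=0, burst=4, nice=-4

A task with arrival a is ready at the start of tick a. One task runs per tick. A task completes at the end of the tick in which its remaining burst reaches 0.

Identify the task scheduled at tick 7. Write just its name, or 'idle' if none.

t=0: vr[A=0 B=0 G=0] → run A
t=1: vr[A=1024/423 B=0 G=0] → run B
t=2: vr[A=1024/423 B=1 C=0 G=0] → run C
t=3: vr[A=1024/423 B=1 C=1024/423 G=0] → run G
t=4: vr[A=1024/423 B=1 C=1024/423 G=1024/2501] → run G
t=5: vr[A=1024/423 B=1 C=1024/423 G=2048/2501] → run G
t=6: vr[A=1024/423 B=1 C=1024/423 G=3072/2501] → run B
t=7: vr[A=1024/423 B=2 C=1024/423 G=3072/2501] → run G
t=8: vr[A=1024/423 B=2 C=1024/423] → run B
t=9: vr[A=1024/423 B=3 C=1024/423] → run A
t=10: vr[A=2048/423 B=3 C=1024/423] → run C
t=11: vr[A=2048/423 B=3] → run B
t=12: vr[A=2048/423 B=4] → run B
t=13: vr[A=2048/423] → run A
t=14: vr[A=1024/141] → run A
t=15: vr[A=4096/423] → run A
t=16: (idle)
t=17: (idle)

running at tick 7 = G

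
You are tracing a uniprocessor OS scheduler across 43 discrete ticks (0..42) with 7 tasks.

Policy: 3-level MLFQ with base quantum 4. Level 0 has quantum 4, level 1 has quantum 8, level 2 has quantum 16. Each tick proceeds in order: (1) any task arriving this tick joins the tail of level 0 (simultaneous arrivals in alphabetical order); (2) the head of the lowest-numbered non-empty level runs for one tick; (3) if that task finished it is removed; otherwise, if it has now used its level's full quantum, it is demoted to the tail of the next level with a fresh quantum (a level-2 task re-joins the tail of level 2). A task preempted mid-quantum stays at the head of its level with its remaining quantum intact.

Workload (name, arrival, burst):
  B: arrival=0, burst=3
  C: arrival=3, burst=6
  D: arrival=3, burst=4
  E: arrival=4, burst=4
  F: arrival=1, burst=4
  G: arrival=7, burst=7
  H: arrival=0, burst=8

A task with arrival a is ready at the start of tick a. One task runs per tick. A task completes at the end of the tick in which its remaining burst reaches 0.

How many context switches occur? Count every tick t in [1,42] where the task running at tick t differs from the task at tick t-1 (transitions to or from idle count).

context switches = 10

t=0: L0/L1/L2 = BH/-/- → run B
t=1: L0/L1/L2 = BHF/-/- → run B
t=2: L0/L1/L2 = BHF/-/- → run B
t=3: L0/L1/L2 = HFCD/-/- → run H
t=4: L0/L1/L2 = HFCDE/-/- → run H
t=5: L0/L1/L2 = HFCDE/-/- → run H
t=6: L0/L1/L2 = HFCDE/-/- → run H
t=7: L0/L1/L2 = FCDEG/H/- → run F
t=8: L0/L1/L2 = FCDEG/H/- → run F
t=9: L0/L1/L2 = FCDEG/H/- → run F
t=10: L0/L1/L2 = FCDEG/H/- → run F
t=11: L0/L1/L2 = CDEG/H/- → run C
t=12: L0/L1/L2 = CDEG/H/- → run C
t=13: L0/L1/L2 = CDEG/H/- → run C
t=14: L0/L1/L2 = CDEG/H/- → run C
t=15: L0/L1/L2 = DEG/HC/- → run D
t=16: L0/L1/L2 = DEG/HC/- → run D
t=17: L0/L1/L2 = DEG/HC/- → run D
t=18: L0/L1/L2 = DEG/HC/- → run D
t=19: L0/L1/L2 = EG/HC/- → run E
t=20: L0/L1/L2 = EG/HC/- → run E
t=21: L0/L1/L2 = EG/HC/- → run E
t=22: L0/L1/L2 = EG/HC/- → run E
t=23: L0/L1/L2 = G/HC/- → run G
t=24: L0/L1/L2 = G/HC/- → run G
t=25: L0/L1/L2 = G/HC/- → run G
t=26: L0/L1/L2 = G/HC/- → run G
t=27: L0/L1/L2 = -/HCG/- → run H
t=28: L0/L1/L2 = -/HCG/- → run H
t=29: L0/L1/L2 = -/HCG/- → run H
t=30: L0/L1/L2 = -/HCG/- → run H
t=31: L0/L1/L2 = -/CG/- → run C
t=32: L0/L1/L2 = -/CG/- → run C
t=33: L0/L1/L2 = -/G/- → run G
t=34: L0/L1/L2 = -/G/- → run G
t=35: L0/L1/L2 = -/G/- → run G
t=36: (idle)
t=37: (idle)
t=38: (idle)
t=39: (idle)
t=40: (idle)
t=41: (idle)
t=42: (idle)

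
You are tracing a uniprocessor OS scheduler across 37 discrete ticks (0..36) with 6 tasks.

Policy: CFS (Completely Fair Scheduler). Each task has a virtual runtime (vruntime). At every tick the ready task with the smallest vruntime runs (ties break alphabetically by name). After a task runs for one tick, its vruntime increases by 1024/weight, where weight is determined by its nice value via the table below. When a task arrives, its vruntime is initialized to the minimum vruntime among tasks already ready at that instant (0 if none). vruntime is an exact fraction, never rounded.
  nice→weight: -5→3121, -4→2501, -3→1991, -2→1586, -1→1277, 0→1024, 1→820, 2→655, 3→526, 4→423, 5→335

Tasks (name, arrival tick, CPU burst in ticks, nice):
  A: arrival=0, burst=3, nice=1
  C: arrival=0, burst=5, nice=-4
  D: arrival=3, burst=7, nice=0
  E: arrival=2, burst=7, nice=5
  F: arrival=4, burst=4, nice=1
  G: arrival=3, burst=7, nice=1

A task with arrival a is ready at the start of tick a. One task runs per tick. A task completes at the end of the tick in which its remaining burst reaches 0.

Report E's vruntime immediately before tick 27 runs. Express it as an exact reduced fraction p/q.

vruntime(E, start of tick 27) = 8026112/837835

t=0: vr[A=0 C=0] → run A
t=1: vr[A=256/205 C=0] → run C
t=2: vr[A=256/205 C=1024/2501 E=1024/2501] → run C
t=3: vr[A=256/205 C=2048/2501 D=1024/2501 E=1024/2501 G=1024/2501] → run D
t=4: vr[A=256/205 C=2048/2501 D=3525/2501 E=1024/2501 F=1024/2501 G=1024/2501] → run E
t=5: vr[A=256/205 C=2048/2501 D=3525/2501 E=2904064/837835 F=1024/2501 G=1024/2501] → run F
t=6: vr[A=256/205 C=2048/2501 D=3525/2501 E=2904064/837835 F=20736/12505 G=1024/2501] → run G
t=7: vr[A=256/205 C=2048/2501 D=3525/2501 E=2904064/837835 F=20736/12505 G=20736/12505] → run C
t=8: vr[A=256/205 C=3072/2501 D=3525/2501 E=2904064/837835 F=20736/12505 G=20736/12505] → run C
t=9: vr[A=256/205 C=4096/2501 D=3525/2501 E=2904064/837835 F=20736/12505 G=20736/12505] → run A
t=10: vr[A=512/205 C=4096/2501 D=3525/2501 E=2904064/837835 F=20736/12505 G=20736/12505] → run D
t=11: vr[A=512/205 C=4096/2501 D=6026/2501 E=2904064/837835 F=20736/12505 G=20736/12505] → run C
t=12: vr[A=512/205 D=6026/2501 E=2904064/837835 F=20736/12505 G=20736/12505] → run F
t=13: vr[A=512/205 D=6026/2501 E=2904064/837835 F=36352/12505 G=20736/12505] → run G
t=14: vr[A=512/205 D=6026/2501 E=2904064/837835 F=36352/12505 G=36352/12505] → run D
t=15: vr[A=512/205 D=8527/2501 E=2904064/837835 F=36352/12505 G=36352/12505] → run A
t=16: vr[D=8527/2501 E=2904064/837835 F=36352/12505 G=36352/12505] → run F
t=17: vr[D=8527/2501 E=2904064/837835 F=51968/12505 G=36352/12505] → run G
t=18: vr[D=8527/2501 E=2904064/837835 F=51968/12505 G=51968/12505] → run D
t=19: vr[D=11028/2501 E=2904064/837835 F=51968/12505 G=51968/12505] → run E
t=20: vr[D=11028/2501 E=5465088/837835 F=51968/12505 G=51968/12505] → run F
t=21: vr[D=11028/2501 E=5465088/837835 G=51968/12505] → run G
t=22: vr[D=11028/2501 E=5465088/837835 G=67584/12505] → run D
t=23: vr[D=13529/2501 E=5465088/837835 G=67584/12505] → run G
t=24: vr[D=13529/2501 E=5465088/837835 G=16640/2501] → run D
t=25: vr[D=16030/2501 E=5465088/837835 G=16640/2501] → run D
t=26: vr[E=5465088/837835 G=16640/2501] → run E
t=27: vr[E=8026112/837835 G=16640/2501] → run G
t=28: vr[E=8026112/837835 G=98816/12505] → run G
t=29: vr[E=8026112/837835] → run E
t=30: vr[E=10587136/837835] → run E
t=31: vr[E=2629632/167567] → run E
t=32: vr[E=15709184/837835] → run E
t=33: (idle)
t=34: (idle)
t=35: (idle)
t=36: (idle)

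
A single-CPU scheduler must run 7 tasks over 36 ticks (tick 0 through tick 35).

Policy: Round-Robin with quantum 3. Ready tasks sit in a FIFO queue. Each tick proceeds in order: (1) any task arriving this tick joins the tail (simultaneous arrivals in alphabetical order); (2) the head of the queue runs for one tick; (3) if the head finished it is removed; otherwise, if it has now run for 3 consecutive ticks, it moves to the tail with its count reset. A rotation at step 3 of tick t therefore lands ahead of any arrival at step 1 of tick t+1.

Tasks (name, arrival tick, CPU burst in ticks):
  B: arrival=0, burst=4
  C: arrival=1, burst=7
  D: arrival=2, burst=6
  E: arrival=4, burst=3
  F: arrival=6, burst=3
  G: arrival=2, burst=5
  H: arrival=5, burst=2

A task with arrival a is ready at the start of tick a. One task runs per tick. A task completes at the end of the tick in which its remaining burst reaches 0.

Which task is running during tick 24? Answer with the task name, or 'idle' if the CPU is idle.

running at tick 24 = D

t=0: queue=[B] q_used=0 → run B
t=1: queue=[B,C] q_used=1 → run B
t=2: queue=[B,C,D,G] q_used=2 → run B
t=3: queue=[C,D,G,B] q_used=0 → run C
t=4: queue=[C,D,G,B,E] q_used=1 → run C
t=5: queue=[C,D,G,B,E,H] q_used=2 → run C
t=6: queue=[D,G,B,E,H,C,F] q_used=0 → run D
t=7: queue=[D,G,B,E,H,C,F] q_used=1 → run D
t=8: queue=[D,G,B,E,H,C,F] q_used=2 → run D
t=9: queue=[G,B,E,H,C,F,D] q_used=0 → run G
t=10: queue=[G,B,E,H,C,F,D] q_used=1 → run G
t=11: queue=[G,B,E,H,C,F,D] q_used=2 → run G
t=12: queue=[B,E,H,C,F,D,G] q_used=0 → run B
t=13: queue=[E,H,C,F,D,G] q_used=0 → run E
t=14: queue=[E,H,C,F,D,G] q_used=1 → run E
t=15: queue=[E,H,C,F,D,G] q_used=2 → run E
t=16: queue=[H,C,F,D,G] q_used=0 → run H
t=17: queue=[H,C,F,D,G] q_used=1 → run H
t=18: queue=[C,F,D,G] q_used=0 → run C
t=19: queue=[C,F,D,G] q_used=1 → run C
t=20: queue=[C,F,D,G] q_used=2 → run C
t=21: queue=[F,D,G,C] q_used=0 → run F
t=22: queue=[F,D,G,C] q_used=1 → run F
t=23: queue=[F,D,G,C] q_used=2 → run F
t=24: queue=[D,G,C] q_used=0 → run D
t=25: queue=[D,G,C] q_used=1 → run D
t=26: queue=[D,G,C] q_used=2 → run D
t=27: queue=[G,C] q_used=0 → run G
t=28: queue=[G,C] q_used=1 → run G
t=29: queue=[C] q_used=0 → run C
t=30: (idle)
t=31: (idle)
t=32: (idle)
t=33: (idle)
t=34: (idle)
t=35: (idle)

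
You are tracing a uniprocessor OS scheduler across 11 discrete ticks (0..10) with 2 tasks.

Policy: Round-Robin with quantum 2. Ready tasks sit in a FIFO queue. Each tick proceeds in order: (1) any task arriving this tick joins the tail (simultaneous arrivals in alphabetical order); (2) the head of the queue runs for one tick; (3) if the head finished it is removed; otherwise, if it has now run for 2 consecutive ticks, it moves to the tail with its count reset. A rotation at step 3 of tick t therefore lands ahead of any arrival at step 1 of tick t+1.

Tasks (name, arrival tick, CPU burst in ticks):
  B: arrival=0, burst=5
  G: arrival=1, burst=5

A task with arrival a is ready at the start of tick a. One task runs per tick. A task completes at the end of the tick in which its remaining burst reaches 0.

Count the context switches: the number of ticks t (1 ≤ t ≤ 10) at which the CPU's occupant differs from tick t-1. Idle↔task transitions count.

t=0: queue=[B] q_used=0 → run B
t=1: queue=[B,G] q_used=1 → run B
t=2: queue=[G,B] q_used=0 → run G
t=3: queue=[G,B] q_used=1 → run G
t=4: queue=[B,G] q_used=0 → run B
t=5: queue=[B,G] q_used=1 → run B
t=6: queue=[G,B] q_used=0 → run G
t=7: queue=[G,B] q_used=1 → run G
t=8: queue=[B,G] q_used=0 → run B
t=9: queue=[G] q_used=0 → run G
t=10: (idle)

context switches = 6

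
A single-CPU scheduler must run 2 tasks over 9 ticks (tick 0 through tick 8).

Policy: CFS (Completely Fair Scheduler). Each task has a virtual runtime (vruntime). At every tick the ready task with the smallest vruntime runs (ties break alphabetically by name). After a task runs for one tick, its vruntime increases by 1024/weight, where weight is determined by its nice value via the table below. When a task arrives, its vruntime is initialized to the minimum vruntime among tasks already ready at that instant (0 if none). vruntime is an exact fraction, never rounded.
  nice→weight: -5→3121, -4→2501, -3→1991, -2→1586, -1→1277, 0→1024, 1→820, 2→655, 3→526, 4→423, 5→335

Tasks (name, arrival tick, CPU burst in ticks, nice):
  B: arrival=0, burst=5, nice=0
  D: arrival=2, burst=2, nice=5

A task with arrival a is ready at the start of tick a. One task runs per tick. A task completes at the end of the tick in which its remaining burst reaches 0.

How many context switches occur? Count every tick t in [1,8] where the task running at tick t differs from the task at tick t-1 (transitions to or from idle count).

context switches = 4

t=0: vr[B=0] → run B
t=1: vr[B=1] → run B
t=2: vr[B=2 D=2] → run B
t=3: vr[B=3 D=2] → run D
t=4: vr[B=3 D=1694/335] → run B
t=5: vr[B=4 D=1694/335] → run B
t=6: vr[D=1694/335] → run D
t=7: (idle)
t=8: (idle)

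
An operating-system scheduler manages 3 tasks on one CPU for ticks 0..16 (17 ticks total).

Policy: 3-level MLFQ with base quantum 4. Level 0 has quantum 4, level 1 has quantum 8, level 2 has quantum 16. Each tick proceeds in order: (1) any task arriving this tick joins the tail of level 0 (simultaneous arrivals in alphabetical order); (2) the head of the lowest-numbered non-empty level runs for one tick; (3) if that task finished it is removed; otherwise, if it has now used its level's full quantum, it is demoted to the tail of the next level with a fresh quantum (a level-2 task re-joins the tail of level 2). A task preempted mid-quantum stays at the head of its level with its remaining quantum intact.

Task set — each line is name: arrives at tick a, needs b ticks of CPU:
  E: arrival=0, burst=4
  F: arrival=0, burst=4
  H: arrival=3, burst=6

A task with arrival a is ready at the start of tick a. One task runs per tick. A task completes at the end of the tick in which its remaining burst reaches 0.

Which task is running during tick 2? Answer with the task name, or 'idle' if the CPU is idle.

running at tick 2 = E

t=0: L0/L1/L2 = EF/-/- → run E
t=1: L0/L1/L2 = EF/-/- → run E
t=2: L0/L1/L2 = EF/-/- → run E
t=3: L0/L1/L2 = EFH/-/- → run E
t=4: L0/L1/L2 = FH/-/- → run F
t=5: L0/L1/L2 = FH/-/- → run F
t=6: L0/L1/L2 = FH/-/- → run F
t=7: L0/L1/L2 = FH/-/- → run F
t=8: L0/L1/L2 = H/-/- → run H
t=9: L0/L1/L2 = H/-/- → run H
t=10: L0/L1/L2 = H/-/- → run H
t=11: L0/L1/L2 = H/-/- → run H
t=12: L0/L1/L2 = -/H/- → run H
t=13: L0/L1/L2 = -/H/- → run H
t=14: (idle)
t=15: (idle)
t=16: (idle)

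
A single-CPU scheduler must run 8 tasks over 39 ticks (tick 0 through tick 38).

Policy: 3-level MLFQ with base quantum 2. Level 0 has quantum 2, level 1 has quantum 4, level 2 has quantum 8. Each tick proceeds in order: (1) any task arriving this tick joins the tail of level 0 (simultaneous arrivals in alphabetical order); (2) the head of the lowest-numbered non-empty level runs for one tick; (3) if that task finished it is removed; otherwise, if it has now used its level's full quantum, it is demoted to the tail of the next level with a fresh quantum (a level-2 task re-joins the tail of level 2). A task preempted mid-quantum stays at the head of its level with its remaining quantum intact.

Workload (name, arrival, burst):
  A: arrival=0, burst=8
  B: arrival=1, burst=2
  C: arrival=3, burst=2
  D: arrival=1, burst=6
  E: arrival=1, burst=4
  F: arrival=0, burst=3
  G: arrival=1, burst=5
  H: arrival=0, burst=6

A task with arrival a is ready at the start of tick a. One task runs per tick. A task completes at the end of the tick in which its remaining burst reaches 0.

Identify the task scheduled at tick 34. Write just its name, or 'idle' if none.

t=0: L0/L1/L2 = AFH/-/- → run A
t=1: L0/L1/L2 = AFHBDEG/-/- → run A
t=2: L0/L1/L2 = FHBDEG/A/- → run F
t=3: L0/L1/L2 = FHBDEGC/A/- → run F
t=4: L0/L1/L2 = HBDEGC/AF/- → run H
t=5: L0/L1/L2 = HBDEGC/AF/- → run H
t=6: L0/L1/L2 = BDEGC/AFH/- → run B
t=7: L0/L1/L2 = BDEGC/AFH/- → run B
t=8: L0/L1/L2 = DEGC/AFH/- → run D
t=9: L0/L1/L2 = DEGC/AFH/- → run D
t=10: L0/L1/L2 = EGC/AFHD/- → run E
t=11: L0/L1/L2 = EGC/AFHD/- → run E
t=12: L0/L1/L2 = GC/AFHDE/- → run G
t=13: L0/L1/L2 = GC/AFHDE/- → run G
t=14: L0/L1/L2 = C/AFHDEG/- → run C
t=15: L0/L1/L2 = C/AFHDEG/- → run C
t=16: L0/L1/L2 = -/AFHDEG/- → run A
t=17: L0/L1/L2 = -/AFHDEG/- → run A
t=18: L0/L1/L2 = -/AFHDEG/- → run A
t=19: L0/L1/L2 = -/AFHDEG/- → run A
t=20: L0/L1/L2 = -/FHDEG/A → run F
t=21: L0/L1/L2 = -/HDEG/A → run H
t=22: L0/L1/L2 = -/HDEG/A → run H
t=23: L0/L1/L2 = -/HDEG/A → run H
t=24: L0/L1/L2 = -/HDEG/A → run H
t=25: L0/L1/L2 = -/DEG/A → run D
t=26: L0/L1/L2 = -/DEG/A → run D
t=27: L0/L1/L2 = -/DEG/A → run D
t=28: L0/L1/L2 = -/DEG/A → run D
t=29: L0/L1/L2 = -/EG/A → run E
t=30: L0/L1/L2 = -/EG/A → run E
t=31: L0/L1/L2 = -/G/A → run G
t=32: L0/L1/L2 = -/G/A → run G
t=33: L0/L1/L2 = -/G/A → run G
t=34: L0/L1/L2 = -/-/A → run A
t=35: L0/L1/L2 = -/-/A → run A
t=36: (idle)
t=37: (idle)
t=38: (idle)

running at tick 34 = A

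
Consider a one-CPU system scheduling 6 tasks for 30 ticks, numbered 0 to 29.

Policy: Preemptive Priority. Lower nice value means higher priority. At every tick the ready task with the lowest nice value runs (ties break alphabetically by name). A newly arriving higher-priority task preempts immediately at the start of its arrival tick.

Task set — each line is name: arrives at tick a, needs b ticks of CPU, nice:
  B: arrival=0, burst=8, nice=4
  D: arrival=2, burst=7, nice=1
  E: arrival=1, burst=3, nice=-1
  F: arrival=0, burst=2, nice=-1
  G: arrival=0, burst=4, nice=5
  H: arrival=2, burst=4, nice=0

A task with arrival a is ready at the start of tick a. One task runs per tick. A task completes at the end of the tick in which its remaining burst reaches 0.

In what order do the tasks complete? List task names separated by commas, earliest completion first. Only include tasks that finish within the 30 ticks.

t=0: ready={B,F,G} → run F
t=1: ready={B,E,F,G} → run E
t=2: ready={B,D,E,F,G,H} → run E
t=3: ready={B,D,E,F,G,H} → run E
t=4: ready={B,D,F,G,H} → run F
t=5: ready={B,D,G,H} → run H
t=6: ready={B,D,G,H} → run H
t=7: ready={B,D,G,H} → run H
t=8: ready={B,D,G,H} → run H
t=9: ready={B,D,G} → run D
t=10: ready={B,D,G} → run D
t=11: ready={B,D,G} → run D
t=12: ready={B,D,G} → run D
t=13: ready={B,D,G} → run D
t=14: ready={B,D,G} → run D
t=15: ready={B,D,G} → run D
t=16: ready={B,G} → run B
t=17: ready={B,G} → run B
t=18: ready={B,G} → run B
t=19: ready={B,G} → run B
t=20: ready={B,G} → run B
t=21: ready={B,G} → run B
t=22: ready={B,G} → run B
t=23: ready={B,G} → run B
t=24: ready={G} → run G
t=25: ready={G} → run G
t=26: ready={G} → run G
t=27: ready={G} → run G
t=28: (idle)
t=29: (idle)

completion order = E, F, H, D, B, G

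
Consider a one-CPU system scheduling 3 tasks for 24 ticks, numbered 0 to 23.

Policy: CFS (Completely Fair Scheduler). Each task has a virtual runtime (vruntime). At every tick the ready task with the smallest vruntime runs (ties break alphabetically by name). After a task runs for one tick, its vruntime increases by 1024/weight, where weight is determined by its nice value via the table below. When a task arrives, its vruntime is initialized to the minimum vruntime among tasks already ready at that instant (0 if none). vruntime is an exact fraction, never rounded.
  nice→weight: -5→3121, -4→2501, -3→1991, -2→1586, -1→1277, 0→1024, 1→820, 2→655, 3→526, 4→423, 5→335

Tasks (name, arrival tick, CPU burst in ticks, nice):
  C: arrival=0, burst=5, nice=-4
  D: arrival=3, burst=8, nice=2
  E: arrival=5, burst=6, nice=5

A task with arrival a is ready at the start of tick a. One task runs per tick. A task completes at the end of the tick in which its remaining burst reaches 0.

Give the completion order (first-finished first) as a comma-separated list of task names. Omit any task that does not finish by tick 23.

completion order = C, D, E

t=0: vr[C=0] → run C
t=1: vr[C=1024/2501] → run C
t=2: vr[C=2048/2501] → run C
t=3: vr[C=3072/2501 D=3072/2501] → run C
t=4: vr[C=4096/2501 D=3072/2501] → run D
t=5: vr[C=4096/2501 D=4573184/1638155 E=4096/2501] → run C
t=6: vr[D=4573184/1638155 E=4096/2501] → run E
t=7: vr[D=4573184/1638155 E=3933184/837835] → run D
t=8: vr[D=7134208/1638155 E=3933184/837835] → run D
t=9: vr[D=9695232/1638155 E=3933184/837835] → run E
t=10: vr[D=9695232/1638155 E=6494208/837835] → run D
t=11: vr[D=12256256/1638155 E=6494208/837835] → run D
t=12: vr[D=2963456/327631 E=6494208/837835] → run E
t=13: vr[D=2963456/327631 E=9055232/837835] → run D
t=14: vr[D=17378304/1638155 E=9055232/837835] → run D
t=15: vr[D=19939328/1638155 E=9055232/837835] → run E
t=16: vr[D=19939328/1638155 E=11616256/837835] → run D
t=17: vr[E=11616256/837835] → run E
t=18: vr[E=2835456/167567] → run E
t=19: (idle)
t=20: (idle)
t=21: (idle)
t=22: (idle)
t=23: (idle)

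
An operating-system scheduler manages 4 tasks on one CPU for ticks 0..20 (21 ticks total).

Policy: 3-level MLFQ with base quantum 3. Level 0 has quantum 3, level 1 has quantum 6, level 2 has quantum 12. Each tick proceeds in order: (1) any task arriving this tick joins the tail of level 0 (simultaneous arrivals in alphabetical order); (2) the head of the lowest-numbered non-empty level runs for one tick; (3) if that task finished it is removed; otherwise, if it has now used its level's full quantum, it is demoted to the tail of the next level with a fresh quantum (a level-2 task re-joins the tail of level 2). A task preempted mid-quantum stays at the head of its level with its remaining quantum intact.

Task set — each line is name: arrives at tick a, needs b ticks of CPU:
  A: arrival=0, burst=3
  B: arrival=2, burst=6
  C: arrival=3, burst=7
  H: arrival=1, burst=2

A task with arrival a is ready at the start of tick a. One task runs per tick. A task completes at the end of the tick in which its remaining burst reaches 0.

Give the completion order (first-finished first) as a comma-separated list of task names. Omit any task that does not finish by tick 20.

completion order = A, H, B, C

t=0: L0/L1/L2 = A/-/- → run A
t=1: L0/L1/L2 = AH/-/- → run A
t=2: L0/L1/L2 = AHB/-/- → run A
t=3: L0/L1/L2 = HBC/-/- → run H
t=4: L0/L1/L2 = HBC/-/- → run H
t=5: L0/L1/L2 = BC/-/- → run B
t=6: L0/L1/L2 = BC/-/- → run B
t=7: L0/L1/L2 = BC/-/- → run B
t=8: L0/L1/L2 = C/B/- → run C
t=9: L0/L1/L2 = C/B/- → run C
t=10: L0/L1/L2 = C/B/- → run C
t=11: L0/L1/L2 = -/BC/- → run B
t=12: L0/L1/L2 = -/BC/- → run B
t=13: L0/L1/L2 = -/BC/- → run B
t=14: L0/L1/L2 = -/C/- → run C
t=15: L0/L1/L2 = -/C/- → run C
t=16: L0/L1/L2 = -/C/- → run C
t=17: L0/L1/L2 = -/C/- → run C
t=18: (idle)
t=19: (idle)
t=20: (idle)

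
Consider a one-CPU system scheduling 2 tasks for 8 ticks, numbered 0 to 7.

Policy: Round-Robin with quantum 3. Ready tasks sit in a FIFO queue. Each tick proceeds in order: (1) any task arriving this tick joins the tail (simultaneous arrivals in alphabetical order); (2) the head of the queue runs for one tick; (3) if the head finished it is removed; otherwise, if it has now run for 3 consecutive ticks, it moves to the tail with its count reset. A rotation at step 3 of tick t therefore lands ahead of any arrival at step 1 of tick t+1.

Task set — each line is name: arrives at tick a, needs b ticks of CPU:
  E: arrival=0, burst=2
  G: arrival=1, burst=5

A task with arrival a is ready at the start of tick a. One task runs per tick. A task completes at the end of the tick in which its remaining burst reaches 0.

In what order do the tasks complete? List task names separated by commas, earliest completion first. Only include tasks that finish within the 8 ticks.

completion order = E, G

t=0: queue=[E] q_used=0 → run E
t=1: queue=[E,G] q_used=1 → run E
t=2: queue=[G] q_used=0 → run G
t=3: queue=[G] q_used=1 → run G
t=4: queue=[G] q_used=2 → run G
t=5: queue=[G] q_used=0 → run G
t=6: queue=[G] q_used=1 → run G
t=7: (idle)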